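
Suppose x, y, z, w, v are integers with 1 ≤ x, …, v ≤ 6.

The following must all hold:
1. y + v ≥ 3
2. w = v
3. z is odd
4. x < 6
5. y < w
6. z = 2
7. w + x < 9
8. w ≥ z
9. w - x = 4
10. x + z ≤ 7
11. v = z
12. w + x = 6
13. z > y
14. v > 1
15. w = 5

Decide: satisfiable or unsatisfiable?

Unsatisfiable

Constraint 15 fixes w = 5 and constraint 6 fixes z = 2. Constraints 2 and 11 give w = v = z, so w = z. But 5 ≠ 2 — contradiction.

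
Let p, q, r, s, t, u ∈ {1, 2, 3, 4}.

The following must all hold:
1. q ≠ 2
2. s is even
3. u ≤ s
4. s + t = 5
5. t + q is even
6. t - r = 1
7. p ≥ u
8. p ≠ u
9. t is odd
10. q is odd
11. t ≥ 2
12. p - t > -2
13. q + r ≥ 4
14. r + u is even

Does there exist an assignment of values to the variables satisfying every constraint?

The assignment p = 4, q = 3, r = 2, s = 2, t = 3, u = 2 works:
  constraint 4 holds since s + t = 5.
  constraint 6 holds since t - r = 1.
The rest check out directly.

Satisfiable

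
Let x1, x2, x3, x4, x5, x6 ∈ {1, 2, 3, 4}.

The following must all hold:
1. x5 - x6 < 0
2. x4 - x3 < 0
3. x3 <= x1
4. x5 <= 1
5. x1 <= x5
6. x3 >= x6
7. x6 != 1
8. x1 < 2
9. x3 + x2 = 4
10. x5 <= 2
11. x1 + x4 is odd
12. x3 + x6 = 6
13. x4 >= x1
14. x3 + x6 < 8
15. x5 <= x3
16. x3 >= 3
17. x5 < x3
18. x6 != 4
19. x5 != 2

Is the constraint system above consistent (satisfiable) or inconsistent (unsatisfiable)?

Unsatisfiable

From constraints 3 and 16: x1 ≥ x3 and x3 ≥ 3, so x1 ≥ 3. From constraints 4 and 5: x1 ≤ x5 and x5 ≤ 1, so x1 ≤ 1. But 1 < 3, so no value of x1 works.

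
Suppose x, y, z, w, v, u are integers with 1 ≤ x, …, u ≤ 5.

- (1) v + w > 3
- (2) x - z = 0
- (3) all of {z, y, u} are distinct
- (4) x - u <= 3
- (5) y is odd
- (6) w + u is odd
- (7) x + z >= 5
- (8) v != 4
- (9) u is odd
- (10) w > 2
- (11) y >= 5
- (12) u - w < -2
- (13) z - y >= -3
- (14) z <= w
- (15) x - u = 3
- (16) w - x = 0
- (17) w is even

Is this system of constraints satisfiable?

Take x = 4, y = 5, z = 4, w = 4, v = 1, u = 1. Then constraint 1: v + w = 5; constraint 2: x - z = 0; constraint 4: x - u = 3, and every other listed constraint is also met.

Satisfiable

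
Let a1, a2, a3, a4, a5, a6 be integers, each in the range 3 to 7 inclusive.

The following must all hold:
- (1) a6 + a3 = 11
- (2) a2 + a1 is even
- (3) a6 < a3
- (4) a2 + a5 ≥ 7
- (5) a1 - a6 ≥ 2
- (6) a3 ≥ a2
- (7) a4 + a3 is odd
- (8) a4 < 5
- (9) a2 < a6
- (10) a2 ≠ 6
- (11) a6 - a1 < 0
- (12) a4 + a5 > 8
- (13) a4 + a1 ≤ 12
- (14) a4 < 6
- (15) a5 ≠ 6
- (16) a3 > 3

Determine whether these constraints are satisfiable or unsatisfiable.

Setting (a1, a2, a3, a4, a5, a6) = (7, 3, 7, 4, 7, 4) satisfies everything: constraint 1: a6 + a3 = 11; constraint 4: a2 + a5 = 10, and the others follow.

Satisfiable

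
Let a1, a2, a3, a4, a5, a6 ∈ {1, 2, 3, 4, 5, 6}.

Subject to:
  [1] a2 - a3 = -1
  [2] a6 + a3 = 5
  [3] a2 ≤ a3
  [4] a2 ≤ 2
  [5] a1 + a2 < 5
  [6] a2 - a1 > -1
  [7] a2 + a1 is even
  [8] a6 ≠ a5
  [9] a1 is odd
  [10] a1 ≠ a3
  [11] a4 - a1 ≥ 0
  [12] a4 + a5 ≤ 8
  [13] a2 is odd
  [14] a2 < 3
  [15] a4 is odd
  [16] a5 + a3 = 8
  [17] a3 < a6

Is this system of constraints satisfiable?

Satisfiable

Take a1 = 1, a2 = 1, a3 = 2, a4 = 1, a5 = 6, a6 = 3. Then constraint 1: a2 - a3 = -1; constraint 2: a6 + a3 = 5; constraint 5: a1 + a2 = 2, and every other listed constraint is also met.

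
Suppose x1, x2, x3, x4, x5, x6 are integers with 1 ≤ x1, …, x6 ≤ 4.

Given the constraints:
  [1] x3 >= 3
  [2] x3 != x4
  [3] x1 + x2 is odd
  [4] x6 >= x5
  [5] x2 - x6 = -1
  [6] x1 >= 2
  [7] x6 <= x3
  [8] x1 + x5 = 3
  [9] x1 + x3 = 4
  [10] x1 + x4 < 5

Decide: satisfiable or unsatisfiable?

Unsatisfiable

From constraint 6: x1 ≥ 2. From constraint 1: x3 ≥ 3. Hence x1 + x3 ≥ 5. But constraint 9 requires x1 + x3 = 4, and 4 < 5. Contradiction.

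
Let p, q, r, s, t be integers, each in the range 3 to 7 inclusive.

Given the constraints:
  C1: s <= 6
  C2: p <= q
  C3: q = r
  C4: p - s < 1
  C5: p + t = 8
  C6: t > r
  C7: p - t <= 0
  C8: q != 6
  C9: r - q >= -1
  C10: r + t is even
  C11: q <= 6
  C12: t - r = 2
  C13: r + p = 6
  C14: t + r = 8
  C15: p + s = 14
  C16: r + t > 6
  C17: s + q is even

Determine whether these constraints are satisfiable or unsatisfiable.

From constraints 2 and 11: p ≤ q ≤ 6. From constraint 1: s ≤ 6. Hence p + s ≤ 12. But constraint 15 requires p + s = 14, and 14 > 12. Contradiction.

Unsatisfiable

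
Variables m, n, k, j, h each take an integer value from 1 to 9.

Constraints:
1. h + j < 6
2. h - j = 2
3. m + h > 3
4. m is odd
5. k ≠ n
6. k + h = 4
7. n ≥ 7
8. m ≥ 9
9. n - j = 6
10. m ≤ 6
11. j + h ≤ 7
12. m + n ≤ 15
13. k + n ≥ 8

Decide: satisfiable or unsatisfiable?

From constraint 8: m ≥ 9. From constraint 7: n ≥ 7. Hence m + n ≥ 16. But constraint 12 requires m + n ≤ 15, and 15 < 16. Contradiction.

Unsatisfiable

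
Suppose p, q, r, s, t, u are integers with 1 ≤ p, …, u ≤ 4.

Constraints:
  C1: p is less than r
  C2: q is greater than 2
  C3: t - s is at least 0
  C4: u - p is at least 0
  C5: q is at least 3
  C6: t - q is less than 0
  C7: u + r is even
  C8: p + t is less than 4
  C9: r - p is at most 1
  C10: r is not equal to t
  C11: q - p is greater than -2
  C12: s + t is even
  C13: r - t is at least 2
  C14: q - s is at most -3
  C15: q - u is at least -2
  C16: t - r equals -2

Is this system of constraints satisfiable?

Unsatisfiable

Constraints 3, 4, 9, 13, 14, and 15 give q − u ≥ -2, u − p ≥ 0, p − r ≥ -1, r − t ≥ 2, t − s ≥ 0, s − q ≥ 3.
Adding all 6 inequalities: the left sides telescope to 0, and the right sides sum to (-2) + 0 + (-1) + 2 + 0 + 3 = 2. So 0 ≥ 2, which is false.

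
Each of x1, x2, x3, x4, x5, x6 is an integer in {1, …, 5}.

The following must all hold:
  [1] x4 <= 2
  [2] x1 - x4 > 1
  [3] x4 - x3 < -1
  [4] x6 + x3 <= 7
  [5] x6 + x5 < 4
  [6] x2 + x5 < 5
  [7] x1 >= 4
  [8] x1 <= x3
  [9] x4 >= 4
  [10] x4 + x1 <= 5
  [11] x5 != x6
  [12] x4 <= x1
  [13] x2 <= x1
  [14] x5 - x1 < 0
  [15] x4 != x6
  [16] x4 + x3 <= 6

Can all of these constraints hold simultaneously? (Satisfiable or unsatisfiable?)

From constraint 9: x4 ≥ 4. From constraints 7 and 8: x3 ≥ x1 ≥ 4. Hence x4 + x3 ≥ 8. But constraint 16 requires x4 + x3 ≤ 6, and 6 < 8. Contradiction.

Unsatisfiable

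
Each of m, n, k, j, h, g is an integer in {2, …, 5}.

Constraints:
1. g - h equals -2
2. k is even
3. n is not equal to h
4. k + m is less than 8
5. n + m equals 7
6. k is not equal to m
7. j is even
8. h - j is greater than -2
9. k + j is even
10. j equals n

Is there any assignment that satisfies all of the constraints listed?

Setting (m, n, k, j, h, g) = (3, 4, 4, 4, 5, 3) satisfies everything: constraint 1: g - h = -2; constraint 4: k + m = 7; constraint 5: n + m = 7, and the others follow.

Satisfiable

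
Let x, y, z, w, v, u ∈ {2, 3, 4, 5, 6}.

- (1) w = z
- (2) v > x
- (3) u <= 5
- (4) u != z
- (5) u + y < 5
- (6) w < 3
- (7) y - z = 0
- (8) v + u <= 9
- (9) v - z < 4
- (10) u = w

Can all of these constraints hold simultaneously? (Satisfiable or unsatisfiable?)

From constraints 1 and 10, u = w = z, so u = z. But constraint 4 says u ≠ z. Contradiction.

Unsatisfiable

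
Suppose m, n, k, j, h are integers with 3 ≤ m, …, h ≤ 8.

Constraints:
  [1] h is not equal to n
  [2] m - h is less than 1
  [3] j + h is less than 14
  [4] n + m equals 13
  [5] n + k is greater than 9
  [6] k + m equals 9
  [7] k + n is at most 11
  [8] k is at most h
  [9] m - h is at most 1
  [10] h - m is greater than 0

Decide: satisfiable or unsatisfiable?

One satisfying assignment is m = 6, n = 7, k = 3, j = 3, h = 8.
For the less obvious constraints — constraint 2: m - h = -2; constraint 3: j + h = 11; constraint 4: n + m = 13 — and the others hold by inspection.

Satisfiable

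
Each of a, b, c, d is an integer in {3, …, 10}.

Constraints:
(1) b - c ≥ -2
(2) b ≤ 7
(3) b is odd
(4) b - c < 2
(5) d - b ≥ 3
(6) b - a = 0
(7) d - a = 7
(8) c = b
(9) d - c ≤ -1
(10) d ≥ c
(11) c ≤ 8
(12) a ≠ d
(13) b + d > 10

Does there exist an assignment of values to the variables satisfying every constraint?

Constraints 1, 5, and 9 give d − b ≥ 3, b − c ≥ -2, c − d ≥ 1.
Adding all 3 inequalities: the left sides telescope to 0, and the right sides sum to 3 + (-2) + 1 = 2. So 0 ≥ 2, which is false.

Unsatisfiable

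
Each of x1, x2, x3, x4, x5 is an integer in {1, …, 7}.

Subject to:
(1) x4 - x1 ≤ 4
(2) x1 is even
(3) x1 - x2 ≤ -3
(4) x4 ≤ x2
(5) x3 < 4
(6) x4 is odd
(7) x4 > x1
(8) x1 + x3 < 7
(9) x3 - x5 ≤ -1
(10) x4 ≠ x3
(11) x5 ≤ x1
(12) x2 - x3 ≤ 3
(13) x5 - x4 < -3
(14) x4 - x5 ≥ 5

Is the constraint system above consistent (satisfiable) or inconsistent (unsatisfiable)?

Constraints 1, 3, 9, 12, and 14 give x4 − x5 ≥ 5, x5 − x3 ≥ 1, x3 − x2 ≥ -3, x2 − x1 ≥ 3, x1 − x4 ≥ -4.
Adding all 5 inequalities: the left sides telescope to 0, and the right sides sum to 5 + 1 + (-3) + 3 + (-4) = 2. So 0 ≥ 2, which is false.

Unsatisfiable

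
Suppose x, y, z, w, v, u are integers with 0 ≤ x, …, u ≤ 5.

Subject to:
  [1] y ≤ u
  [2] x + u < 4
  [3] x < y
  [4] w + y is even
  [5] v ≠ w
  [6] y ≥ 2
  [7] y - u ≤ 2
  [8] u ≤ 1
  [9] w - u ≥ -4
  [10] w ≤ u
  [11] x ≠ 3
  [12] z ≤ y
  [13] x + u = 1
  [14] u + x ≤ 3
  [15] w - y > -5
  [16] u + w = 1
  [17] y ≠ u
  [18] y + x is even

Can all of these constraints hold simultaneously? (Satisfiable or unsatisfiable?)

Unsatisfiable

From constraints 1 and 6: u ≥ y and y ≥ 2, so u ≥ 2. From constraint 8: u ≤ 1. But 1 < 2, so no value of u works.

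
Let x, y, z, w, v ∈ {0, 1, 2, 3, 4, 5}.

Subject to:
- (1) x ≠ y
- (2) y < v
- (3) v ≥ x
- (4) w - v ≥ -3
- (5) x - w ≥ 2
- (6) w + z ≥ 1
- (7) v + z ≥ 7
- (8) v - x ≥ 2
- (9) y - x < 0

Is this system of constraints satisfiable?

Unsatisfiable

Constraints 4, 5, and 8 give v − x ≥ 2, x − w ≥ 2, w − v ≥ -3.
Adding all 3 inequalities: the left sides telescope to 0, and the right sides sum to 2 + 2 + (-3) = 1. So 0 ≥ 1, which is false.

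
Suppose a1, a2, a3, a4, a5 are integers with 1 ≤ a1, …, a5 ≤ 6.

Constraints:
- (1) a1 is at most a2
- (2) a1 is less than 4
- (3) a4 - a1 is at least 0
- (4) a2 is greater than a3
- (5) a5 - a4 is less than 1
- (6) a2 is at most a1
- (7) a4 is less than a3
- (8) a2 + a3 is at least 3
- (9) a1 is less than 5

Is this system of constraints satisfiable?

Unsatisfiable

Constraints 3, 4, 6, and 7 give a2 ≤ a1, a1 ≤ a4, a4 < a3, a3 < a2. Chaining: a2 ≤ a1 ≤ a4 < a3 < a2, which forces a2 < a2 — impossible.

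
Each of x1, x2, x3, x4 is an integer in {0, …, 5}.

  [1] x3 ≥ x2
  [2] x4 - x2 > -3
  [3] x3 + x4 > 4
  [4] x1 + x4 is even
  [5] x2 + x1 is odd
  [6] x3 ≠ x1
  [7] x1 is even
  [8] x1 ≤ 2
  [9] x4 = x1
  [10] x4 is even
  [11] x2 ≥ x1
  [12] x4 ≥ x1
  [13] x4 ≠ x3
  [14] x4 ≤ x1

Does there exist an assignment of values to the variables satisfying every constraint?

Satisfiable

One satisfying assignment is x1 = 2, x2 = 3, x3 = 4, x4 = 2.
For the less obvious constraints — constraint 2: x4 - x2 = -1; constraint 3: x3 + x4 = 6 — and the others hold by inspection.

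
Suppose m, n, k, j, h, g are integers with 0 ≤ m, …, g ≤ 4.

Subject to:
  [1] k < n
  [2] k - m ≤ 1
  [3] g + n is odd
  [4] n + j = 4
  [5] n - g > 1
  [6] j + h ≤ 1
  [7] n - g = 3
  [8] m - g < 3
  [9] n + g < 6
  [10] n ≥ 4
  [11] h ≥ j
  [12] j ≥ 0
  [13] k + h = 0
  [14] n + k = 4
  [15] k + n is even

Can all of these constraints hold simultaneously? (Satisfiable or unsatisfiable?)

One satisfying assignment is m = 1, n = 4, k = 0, j = 0, h = 0, g = 1.
For the less obvious constraints — constraint 2: k - m = -1; constraint 4: n + j = 4; constraint 5: n - g = 3 — and the others hold by inspection.

Satisfiable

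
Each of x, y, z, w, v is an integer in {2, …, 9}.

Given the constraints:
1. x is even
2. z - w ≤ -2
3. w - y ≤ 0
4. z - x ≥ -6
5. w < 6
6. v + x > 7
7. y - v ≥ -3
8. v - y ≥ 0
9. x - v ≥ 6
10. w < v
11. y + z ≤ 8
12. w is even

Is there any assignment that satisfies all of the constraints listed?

Unsatisfiable

Constraints 2, 3, 4, 8, and 9 give z − x ≥ -6, x − v ≥ 6, v − y ≥ 0, y − w ≥ 0, w − z ≥ 2.
Adding all 5 inequalities: the left sides telescope to 0, and the right sides sum to (-6) + 6 + 0 + 0 + 2 = 2. So 0 ≥ 2, which is false.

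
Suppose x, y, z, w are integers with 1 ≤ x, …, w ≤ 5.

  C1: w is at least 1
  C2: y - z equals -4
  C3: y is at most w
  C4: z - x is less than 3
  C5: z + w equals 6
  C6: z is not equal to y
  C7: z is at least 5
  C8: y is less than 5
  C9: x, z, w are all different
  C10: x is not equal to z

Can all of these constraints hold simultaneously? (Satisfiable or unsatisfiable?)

Try x = 3, y = 1, z = 5, w = 1.
Check constraint 2: y - z = -4; constraint 4: z - x = 2. The remaining constraints are straightforward to verify.

Satisfiable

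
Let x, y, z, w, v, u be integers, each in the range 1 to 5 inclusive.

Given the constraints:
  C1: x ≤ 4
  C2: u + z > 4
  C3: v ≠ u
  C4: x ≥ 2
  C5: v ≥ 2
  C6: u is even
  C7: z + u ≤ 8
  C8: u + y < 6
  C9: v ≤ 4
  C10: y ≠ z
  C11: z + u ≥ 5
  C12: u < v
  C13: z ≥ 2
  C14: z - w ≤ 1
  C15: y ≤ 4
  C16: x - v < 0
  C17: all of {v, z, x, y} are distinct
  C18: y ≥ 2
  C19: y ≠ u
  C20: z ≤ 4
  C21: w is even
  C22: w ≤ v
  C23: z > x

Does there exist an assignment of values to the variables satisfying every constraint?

Constraints 1, 4, 5, 9, 13, 15, 18, and 20 confine each of v, z, x, y to the 3 values {2, …, 4}.
Constraint 17 requires all 4 of them to be distinct, but only 3 values are available — impossible by the pigeonhole principle.

Unsatisfiable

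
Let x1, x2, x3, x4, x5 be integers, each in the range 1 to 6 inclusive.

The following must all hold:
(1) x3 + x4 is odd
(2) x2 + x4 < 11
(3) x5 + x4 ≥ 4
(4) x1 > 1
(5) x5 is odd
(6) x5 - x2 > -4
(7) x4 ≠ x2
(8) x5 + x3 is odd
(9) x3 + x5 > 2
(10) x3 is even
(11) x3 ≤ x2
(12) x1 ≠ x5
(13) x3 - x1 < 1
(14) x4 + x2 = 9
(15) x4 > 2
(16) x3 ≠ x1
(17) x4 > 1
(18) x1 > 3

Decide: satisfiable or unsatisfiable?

Satisfiable

Setting (x1, x2, x3, x4, x5) = (5, 4, 4, 5, 1) satisfies everything: constraint 2: x2 + x4 = 9; constraint 3: x5 + x4 = 6, and the others follow.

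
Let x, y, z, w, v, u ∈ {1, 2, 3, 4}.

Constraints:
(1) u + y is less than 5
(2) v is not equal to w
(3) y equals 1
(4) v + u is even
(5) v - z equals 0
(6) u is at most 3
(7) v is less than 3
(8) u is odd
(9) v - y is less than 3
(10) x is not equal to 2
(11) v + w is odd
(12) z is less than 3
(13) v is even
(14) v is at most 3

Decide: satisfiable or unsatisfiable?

Unsatisfiable

Constraint 13 makes v even and constraint 8 makes u odd, so v + u must be odd. Constraint 4 says v + u is even — contradiction.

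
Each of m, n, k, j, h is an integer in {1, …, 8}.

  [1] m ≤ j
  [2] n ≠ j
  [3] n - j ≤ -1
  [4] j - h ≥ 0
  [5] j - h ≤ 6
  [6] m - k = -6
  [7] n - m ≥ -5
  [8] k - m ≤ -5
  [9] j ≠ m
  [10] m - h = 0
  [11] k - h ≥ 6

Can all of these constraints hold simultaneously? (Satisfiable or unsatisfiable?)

Constraints 3, 5, 7, 8, and 11 give k − h ≥ 6, h − j ≥ -6, j − n ≥ 1, n − m ≥ -5, m − k ≥ 5.
Adding all 5 inequalities: the left sides telescope to 0, and the right sides sum to 6 + (-6) + 1 + (-5) + 5 = 1. So 0 ≥ 1, which is false.

Unsatisfiable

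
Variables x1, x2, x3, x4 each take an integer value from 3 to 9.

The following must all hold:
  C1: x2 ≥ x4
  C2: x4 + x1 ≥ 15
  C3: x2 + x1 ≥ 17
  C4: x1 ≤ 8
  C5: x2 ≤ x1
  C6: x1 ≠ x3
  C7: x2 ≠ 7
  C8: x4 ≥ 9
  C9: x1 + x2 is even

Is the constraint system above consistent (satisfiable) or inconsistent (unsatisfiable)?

Unsatisfiable

From constraints 1 and 8: x2 ≥ x4 and x4 ≥ 9, so x2 ≥ 9. From constraints 4 and 5: x2 ≤ x1 and x1 ≤ 8, so x2 ≤ 8. But 8 < 9, so no value of x2 works.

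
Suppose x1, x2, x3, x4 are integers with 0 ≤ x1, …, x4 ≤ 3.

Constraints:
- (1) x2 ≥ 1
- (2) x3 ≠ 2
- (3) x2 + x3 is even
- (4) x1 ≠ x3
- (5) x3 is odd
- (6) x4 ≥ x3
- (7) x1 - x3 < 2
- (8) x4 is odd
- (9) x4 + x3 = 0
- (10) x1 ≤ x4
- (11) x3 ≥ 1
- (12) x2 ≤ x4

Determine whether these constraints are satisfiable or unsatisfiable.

Unsatisfiable

From constraints 1 and 12: x4 ≥ x2 ≥ 1. From constraint 11: x3 ≥ 1. Hence x4 + x3 ≥ 2. But constraint 9 requires x4 + x3 = 0, and 0 < 2. Contradiction.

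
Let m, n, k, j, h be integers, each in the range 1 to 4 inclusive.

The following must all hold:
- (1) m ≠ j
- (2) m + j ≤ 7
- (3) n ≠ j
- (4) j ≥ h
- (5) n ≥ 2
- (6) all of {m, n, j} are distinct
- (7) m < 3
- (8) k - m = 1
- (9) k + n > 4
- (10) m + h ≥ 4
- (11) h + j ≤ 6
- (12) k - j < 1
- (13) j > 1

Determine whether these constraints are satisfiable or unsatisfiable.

Try m = 1, n = 4, k = 2, j = 3, h = 3.
Check constraint 2: m + j = 4; constraint 8: k - m = 1; constraint 9: k + n = 6. The remaining constraints are straightforward to verify.

Satisfiable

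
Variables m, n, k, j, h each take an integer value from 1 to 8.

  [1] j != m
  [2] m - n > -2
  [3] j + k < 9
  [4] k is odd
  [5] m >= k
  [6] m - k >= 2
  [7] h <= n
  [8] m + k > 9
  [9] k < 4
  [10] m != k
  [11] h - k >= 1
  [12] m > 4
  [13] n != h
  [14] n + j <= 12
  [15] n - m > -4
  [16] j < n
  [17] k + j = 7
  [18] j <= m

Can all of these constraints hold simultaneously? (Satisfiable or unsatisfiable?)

The assignment m = 7, n = 6, k = 3, j = 4, h = 4 works:
  constraint 2 holds since m - n = 1.
  constraint 3 holds since j + k = 7.
  constraint 6 holds since m - k = 4.
The rest check out directly.

Satisfiable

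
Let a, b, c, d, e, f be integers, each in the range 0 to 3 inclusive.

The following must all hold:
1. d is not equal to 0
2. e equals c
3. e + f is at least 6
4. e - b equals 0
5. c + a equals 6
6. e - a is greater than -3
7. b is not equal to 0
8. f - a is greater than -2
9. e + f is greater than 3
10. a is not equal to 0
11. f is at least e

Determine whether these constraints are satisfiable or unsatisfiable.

Satisfiable

Try a = 3, b = 3, c = 3, d = 2, e = 3, f = 3.
Check constraint 3: e + f = 6; constraint 4: e - b = 0; constraint 5: c + a = 6. The remaining constraints are straightforward to verify.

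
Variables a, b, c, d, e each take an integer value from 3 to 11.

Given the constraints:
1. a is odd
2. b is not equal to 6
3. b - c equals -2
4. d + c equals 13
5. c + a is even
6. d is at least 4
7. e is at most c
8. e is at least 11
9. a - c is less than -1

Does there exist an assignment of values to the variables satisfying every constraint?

Unsatisfiable

From constraint 6: d ≥ 4. From constraints 7 and 8: c ≥ e ≥ 11. Hence d + c ≥ 15. But constraint 4 requires d + c = 13, and 13 < 15. Contradiction.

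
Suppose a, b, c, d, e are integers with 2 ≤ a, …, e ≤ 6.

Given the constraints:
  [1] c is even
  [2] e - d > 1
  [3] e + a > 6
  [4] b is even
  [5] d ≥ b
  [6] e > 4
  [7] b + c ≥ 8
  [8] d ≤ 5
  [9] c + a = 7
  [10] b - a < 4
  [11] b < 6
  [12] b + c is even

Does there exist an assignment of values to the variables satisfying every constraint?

Satisfiable

Setting (a, b, c, d, e) = (3, 4, 4, 4, 6) satisfies everything: constraint 2: e - d = 2; constraint 3: e + a = 9, and the others follow.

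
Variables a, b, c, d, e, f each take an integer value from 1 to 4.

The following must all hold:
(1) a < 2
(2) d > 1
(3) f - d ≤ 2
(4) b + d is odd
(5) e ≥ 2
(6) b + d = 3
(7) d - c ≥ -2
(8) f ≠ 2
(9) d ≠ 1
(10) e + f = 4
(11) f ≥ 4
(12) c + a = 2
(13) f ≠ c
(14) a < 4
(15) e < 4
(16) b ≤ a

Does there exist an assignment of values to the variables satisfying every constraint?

From constraint 5: e ≥ 2. From constraint 11: f ≥ 4. Hence e + f ≥ 6. But constraint 10 requires e + f = 4, and 4 < 6. Contradiction.

Unsatisfiable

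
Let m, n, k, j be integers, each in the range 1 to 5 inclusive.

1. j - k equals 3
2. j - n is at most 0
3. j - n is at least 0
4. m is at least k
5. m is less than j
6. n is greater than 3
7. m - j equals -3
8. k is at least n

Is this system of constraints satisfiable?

Constraints 2, 4, 5, and 8 give j ≤ n, n ≤ k, k ≤ m, m < j. Chaining: j ≤ n ≤ k ≤ m < j, which forces j < j — impossible.

Unsatisfiable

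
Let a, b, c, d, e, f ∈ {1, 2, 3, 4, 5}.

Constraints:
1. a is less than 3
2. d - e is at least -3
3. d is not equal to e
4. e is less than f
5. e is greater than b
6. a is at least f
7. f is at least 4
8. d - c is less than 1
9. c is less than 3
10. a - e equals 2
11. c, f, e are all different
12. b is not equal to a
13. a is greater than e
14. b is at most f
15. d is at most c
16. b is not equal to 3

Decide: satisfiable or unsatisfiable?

Unsatisfiable

From constraints 6 and 7: a ≥ f and f ≥ 4, so a ≥ 4. From constraint 1: a ≤ 2. But 2 < 4, so no value of a works.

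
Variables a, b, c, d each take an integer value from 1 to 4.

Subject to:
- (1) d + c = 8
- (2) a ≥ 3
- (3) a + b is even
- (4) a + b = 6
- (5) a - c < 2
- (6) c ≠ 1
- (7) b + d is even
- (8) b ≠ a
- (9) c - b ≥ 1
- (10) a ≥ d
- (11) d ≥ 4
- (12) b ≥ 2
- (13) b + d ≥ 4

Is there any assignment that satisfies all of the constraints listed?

Satisfiable

Try a = 4, b = 2, c = 4, d = 4.
Check constraint 1: d + c = 8; constraint 4: a + b = 6; constraint 5: a - c = 0. The remaining constraints are straightforward to verify.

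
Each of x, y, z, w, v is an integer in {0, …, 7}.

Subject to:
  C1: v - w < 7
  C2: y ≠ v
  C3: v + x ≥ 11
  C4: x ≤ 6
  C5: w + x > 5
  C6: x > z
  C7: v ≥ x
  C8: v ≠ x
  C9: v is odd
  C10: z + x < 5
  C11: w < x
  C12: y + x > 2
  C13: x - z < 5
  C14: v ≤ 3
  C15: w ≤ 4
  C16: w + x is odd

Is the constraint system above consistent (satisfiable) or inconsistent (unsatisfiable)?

Unsatisfiable

From constraint 14: v ≤ 3. From constraint 4: x ≤ 6. Hence v + x ≤ 9. But constraint 3 requires v + x ≥ 11, and 11 > 9. Contradiction.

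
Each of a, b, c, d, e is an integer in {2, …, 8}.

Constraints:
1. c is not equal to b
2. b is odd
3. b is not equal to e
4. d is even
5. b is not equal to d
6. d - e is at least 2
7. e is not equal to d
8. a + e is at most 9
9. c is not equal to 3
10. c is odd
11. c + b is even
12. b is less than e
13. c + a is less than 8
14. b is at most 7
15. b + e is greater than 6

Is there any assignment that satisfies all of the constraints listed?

Satisfiable

The assignment a = 2, b = 3, c = 5, d = 8, e = 6 works:
  constraint 6 holds since d - e = 2.
  constraint 8 holds since a + e = 8.
The rest check out directly.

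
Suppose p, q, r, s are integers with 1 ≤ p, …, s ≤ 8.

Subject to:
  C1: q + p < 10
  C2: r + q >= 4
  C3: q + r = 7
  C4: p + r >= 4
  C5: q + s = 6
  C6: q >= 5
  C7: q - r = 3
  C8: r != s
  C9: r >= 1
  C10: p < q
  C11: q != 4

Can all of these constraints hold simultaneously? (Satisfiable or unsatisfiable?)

Setting (p, q, r, s) = (2, 5, 2, 1) satisfies everything: constraint 1: q + p = 7; constraint 2: r + q = 7, and the others follow.

Satisfiable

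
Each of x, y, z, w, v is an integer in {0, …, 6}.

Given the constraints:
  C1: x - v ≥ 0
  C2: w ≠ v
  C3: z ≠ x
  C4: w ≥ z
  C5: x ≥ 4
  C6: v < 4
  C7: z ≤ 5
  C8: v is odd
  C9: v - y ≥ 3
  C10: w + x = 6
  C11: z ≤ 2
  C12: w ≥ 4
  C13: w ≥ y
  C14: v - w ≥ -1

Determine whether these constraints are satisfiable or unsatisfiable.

From constraint 12: w ≥ 4. From constraint 5: x ≥ 4. Hence w + x ≥ 8. But constraint 10 requires w + x = 6, and 6 < 8. Contradiction.

Unsatisfiable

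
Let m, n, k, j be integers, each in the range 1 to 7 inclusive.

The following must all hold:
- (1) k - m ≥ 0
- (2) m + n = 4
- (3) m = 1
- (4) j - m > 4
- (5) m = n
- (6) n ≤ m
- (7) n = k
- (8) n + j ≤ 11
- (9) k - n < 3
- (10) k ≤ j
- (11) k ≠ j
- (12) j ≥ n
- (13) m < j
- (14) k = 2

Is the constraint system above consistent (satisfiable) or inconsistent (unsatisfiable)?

Unsatisfiable

Constraint 3 fixes m = 1 and constraint 14 fixes k = 2. Constraints 5 and 7 give m = n = k, so m = k. But 1 ≠ 2 — contradiction.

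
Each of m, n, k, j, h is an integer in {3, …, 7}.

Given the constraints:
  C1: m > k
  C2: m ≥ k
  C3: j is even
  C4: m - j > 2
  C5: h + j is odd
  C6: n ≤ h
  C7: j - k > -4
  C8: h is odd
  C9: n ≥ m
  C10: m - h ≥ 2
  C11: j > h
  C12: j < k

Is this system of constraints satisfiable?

Constraints 1, 6, 9, 11, and 12 give h < j, j < k, k < m, m ≤ n, n ≤ h. Chaining: h < j < k < m ≤ n ≤ h, which forces h < h — impossible.

Unsatisfiable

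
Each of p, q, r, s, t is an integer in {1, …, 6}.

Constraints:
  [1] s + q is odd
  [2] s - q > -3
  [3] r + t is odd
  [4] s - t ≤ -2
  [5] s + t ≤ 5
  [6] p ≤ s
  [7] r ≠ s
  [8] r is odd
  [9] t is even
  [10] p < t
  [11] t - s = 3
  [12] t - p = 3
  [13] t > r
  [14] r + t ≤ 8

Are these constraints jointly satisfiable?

Satisfiable

Setting (p, q, r, s, t) = (1, 2, 3, 1, 4) satisfies everything: constraint 2: s - q = -1; constraint 4: s - t = -3, and the others follow.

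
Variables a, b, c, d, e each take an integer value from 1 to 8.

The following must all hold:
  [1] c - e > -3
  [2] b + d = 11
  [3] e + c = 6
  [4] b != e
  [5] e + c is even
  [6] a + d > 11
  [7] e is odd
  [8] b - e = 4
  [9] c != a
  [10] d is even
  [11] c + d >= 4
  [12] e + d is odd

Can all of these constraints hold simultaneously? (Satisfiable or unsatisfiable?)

The assignment a = 8, b = 7, c = 3, d = 4, e = 3 works:
  constraint 1 holds since c - e = 0.
  constraint 2 holds since b + d = 11.
The rest check out directly.

Satisfiable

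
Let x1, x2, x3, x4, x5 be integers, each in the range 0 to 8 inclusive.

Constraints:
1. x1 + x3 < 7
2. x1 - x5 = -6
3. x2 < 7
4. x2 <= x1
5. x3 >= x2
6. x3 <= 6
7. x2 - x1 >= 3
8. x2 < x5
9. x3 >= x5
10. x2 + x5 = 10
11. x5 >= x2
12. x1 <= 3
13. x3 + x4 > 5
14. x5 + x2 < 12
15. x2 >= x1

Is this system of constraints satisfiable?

From constraints 4 and 12: x2 ≤ x1 ≤ 3. From constraints 6 and 9: x5 ≤ x3 ≤ 6. Hence x2 + x5 ≤ 9. But constraint 10 requires x2 + x5 = 10, and 10 > 9. Contradiction.

Unsatisfiable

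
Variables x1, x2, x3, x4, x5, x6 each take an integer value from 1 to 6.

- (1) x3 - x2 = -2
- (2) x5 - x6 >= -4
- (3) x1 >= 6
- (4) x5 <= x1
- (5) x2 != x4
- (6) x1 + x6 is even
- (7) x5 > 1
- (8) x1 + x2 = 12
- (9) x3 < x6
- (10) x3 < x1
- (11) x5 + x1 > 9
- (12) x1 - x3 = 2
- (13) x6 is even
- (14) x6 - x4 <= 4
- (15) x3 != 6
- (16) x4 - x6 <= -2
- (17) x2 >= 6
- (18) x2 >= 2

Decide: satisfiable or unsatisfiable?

Satisfiable

Try x1 = 6, x2 = 6, x3 = 4, x4 = 2, x5 = 4, x6 = 6.
Check constraint 1: x3 - x2 = -2; constraint 2: x5 - x6 = -2. The remaining constraints are straightforward to verify.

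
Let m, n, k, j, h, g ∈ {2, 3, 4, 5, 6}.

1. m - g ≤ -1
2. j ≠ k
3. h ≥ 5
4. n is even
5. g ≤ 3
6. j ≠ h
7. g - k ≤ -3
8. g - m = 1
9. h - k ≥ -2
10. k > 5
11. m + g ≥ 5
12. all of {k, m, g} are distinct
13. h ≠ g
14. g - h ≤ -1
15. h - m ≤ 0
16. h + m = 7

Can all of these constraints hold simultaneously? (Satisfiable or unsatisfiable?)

Unsatisfiable

Constraints 1, 7, 9, and 15 give m − h ≥ 0, h − k ≥ -2, k − g ≥ 3, g − m ≥ 1.
Adding all 4 inequalities: the left sides telescope to 0, and the right sides sum to 0 + (-2) + 3 + 1 = 2. So 0 ≥ 2, which is false.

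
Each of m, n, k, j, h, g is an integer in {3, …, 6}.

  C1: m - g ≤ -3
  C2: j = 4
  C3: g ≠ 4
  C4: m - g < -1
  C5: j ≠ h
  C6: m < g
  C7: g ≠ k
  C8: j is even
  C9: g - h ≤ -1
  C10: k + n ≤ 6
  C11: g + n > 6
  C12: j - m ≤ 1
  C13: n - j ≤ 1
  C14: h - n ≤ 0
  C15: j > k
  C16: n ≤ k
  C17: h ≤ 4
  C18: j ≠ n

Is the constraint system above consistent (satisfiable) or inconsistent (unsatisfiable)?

Unsatisfiable

Constraints 1, 9, 12, 13, and 14 give m − j ≥ -1, j − n ≥ -1, n − h ≥ 0, h − g ≥ 1, g − m ≥ 3.
Adding all 5 inequalities: the left sides telescope to 0, and the right sides sum to (-1) + (-1) + 0 + 1 + 3 = 2. So 0 ≥ 2, which is false.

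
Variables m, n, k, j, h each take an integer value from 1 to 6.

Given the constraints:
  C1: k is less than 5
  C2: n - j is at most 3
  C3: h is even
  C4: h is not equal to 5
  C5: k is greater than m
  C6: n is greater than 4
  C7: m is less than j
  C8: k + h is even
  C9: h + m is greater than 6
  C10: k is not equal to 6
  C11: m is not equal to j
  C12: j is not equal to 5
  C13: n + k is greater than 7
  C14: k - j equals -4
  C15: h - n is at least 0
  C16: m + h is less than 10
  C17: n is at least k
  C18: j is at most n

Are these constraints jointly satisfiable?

Try m = 1, n = 6, k = 2, j = 6, h = 6.
Check constraint 2: n - j = 0; constraint 9: h + m = 7; constraint 13: n + k = 8. The remaining constraints are straightforward to verify.

Satisfiable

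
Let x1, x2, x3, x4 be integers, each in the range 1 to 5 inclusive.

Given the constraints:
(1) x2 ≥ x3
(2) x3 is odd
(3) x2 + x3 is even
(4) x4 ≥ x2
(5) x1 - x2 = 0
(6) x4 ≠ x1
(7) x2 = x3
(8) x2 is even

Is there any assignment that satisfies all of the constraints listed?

Constraint 8 makes x2 even and constraint 2 makes x3 odd, so x2 + x3 must be odd. Constraint 3 says x2 + x3 is even — contradiction.

Unsatisfiable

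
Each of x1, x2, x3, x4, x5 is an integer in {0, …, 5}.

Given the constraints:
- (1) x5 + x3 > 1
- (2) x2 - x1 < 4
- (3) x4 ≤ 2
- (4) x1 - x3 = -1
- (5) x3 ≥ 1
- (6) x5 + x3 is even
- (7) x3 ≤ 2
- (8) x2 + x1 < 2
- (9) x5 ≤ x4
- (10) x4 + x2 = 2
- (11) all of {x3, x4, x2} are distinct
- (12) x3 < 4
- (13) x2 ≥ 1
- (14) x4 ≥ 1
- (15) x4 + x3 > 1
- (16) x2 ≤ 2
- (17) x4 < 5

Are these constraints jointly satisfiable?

Constraints 3, 5, 7, 13, 14, and 16 confine each of x3, x4, x2 to the 2 values {1, 2}.
Constraint 11 requires all 3 of them to be distinct, but only 2 values are available — impossible by the pigeonhole principle.

Unsatisfiable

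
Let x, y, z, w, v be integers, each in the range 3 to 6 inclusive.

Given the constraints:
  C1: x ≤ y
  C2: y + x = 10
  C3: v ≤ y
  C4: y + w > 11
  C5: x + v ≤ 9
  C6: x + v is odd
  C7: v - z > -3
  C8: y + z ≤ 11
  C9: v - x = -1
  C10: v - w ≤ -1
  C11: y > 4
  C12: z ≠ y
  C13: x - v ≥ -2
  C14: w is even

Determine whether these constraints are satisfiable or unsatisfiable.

One satisfying assignment is x = 4, y = 6, z = 3, w = 6, v = 3.
For the less obvious constraints — constraint 2: y + x = 10; constraint 4: y + w = 12 — and the others hold by inspection.

Satisfiable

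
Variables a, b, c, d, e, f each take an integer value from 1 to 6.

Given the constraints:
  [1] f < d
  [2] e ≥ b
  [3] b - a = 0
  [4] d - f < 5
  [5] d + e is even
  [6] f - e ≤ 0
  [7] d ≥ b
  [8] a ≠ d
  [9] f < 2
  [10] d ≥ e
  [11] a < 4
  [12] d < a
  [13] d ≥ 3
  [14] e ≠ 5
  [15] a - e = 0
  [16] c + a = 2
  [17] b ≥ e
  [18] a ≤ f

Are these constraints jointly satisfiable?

Unsatisfiable

Constraints 6, 10, 12, and 18 give d < a, a ≤ f, f ≤ e, e ≤ d. Chaining: d < a ≤ f ≤ e ≤ d, which forces d < d — impossible.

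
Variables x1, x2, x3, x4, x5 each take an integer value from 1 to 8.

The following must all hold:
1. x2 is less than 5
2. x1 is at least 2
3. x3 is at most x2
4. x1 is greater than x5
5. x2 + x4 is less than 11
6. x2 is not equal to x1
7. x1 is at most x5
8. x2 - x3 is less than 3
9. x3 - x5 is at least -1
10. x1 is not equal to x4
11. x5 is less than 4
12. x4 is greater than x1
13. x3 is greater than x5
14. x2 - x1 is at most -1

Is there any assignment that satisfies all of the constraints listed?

Unsatisfiable

Constraints 3, 7, 13, and 14 give x1 ≤ x5, x5 < x3, x3 ≤ x2, x2 < x1. Chaining: x1 ≤ x5 < x3 ≤ x2 < x1, which forces x1 < x1 — impossible.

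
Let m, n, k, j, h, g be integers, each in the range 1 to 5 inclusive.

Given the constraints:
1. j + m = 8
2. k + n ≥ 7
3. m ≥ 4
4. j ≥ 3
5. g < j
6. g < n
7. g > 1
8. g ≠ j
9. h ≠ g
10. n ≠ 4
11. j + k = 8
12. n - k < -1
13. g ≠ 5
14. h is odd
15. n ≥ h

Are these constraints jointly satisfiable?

Setting (m, n, k, j, h, g) = (5, 3, 5, 3, 3, 2) satisfies everything: constraint 1: j + m = 8; constraint 2: k + n = 8, and the others follow.

Satisfiable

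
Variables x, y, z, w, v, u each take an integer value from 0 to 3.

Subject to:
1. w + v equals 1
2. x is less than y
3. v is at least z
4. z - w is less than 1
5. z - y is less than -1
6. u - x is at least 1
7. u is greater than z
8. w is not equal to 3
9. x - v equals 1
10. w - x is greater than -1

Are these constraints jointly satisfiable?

Satisfiable

Take x = 1, y = 2, z = 0, w = 1, v = 0, u = 2. Then constraint 1: w + v = 1; constraint 4: z - w = -1; constraint 5: z - y = -2, and every other listed constraint is also met.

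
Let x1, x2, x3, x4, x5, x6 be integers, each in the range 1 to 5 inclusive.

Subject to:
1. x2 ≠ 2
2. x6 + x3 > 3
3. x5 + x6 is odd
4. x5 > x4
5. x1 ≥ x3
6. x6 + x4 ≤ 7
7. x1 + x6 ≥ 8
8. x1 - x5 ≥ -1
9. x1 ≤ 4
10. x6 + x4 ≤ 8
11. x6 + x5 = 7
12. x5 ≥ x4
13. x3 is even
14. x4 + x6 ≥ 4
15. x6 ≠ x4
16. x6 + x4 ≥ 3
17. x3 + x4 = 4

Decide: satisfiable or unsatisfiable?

Try x1 = 4, x2 = 1, x3 = 2, x4 = 2, x5 = 3, x6 = 4.
Check constraint 2: x6 + x3 = 6; constraint 6: x6 + x4 = 6; constraint 7: x1 + x6 = 8. The remaining constraints are straightforward to verify.

Satisfiable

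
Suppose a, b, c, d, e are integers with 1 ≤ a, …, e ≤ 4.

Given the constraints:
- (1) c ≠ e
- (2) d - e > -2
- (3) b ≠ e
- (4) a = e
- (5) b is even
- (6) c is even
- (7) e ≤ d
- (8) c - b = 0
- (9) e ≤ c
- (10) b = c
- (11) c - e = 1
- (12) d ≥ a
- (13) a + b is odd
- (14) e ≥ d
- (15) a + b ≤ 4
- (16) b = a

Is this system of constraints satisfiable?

From constraints 4 and 16, b = a = e, so b = e. But constraint 3 says b ≠ e. Contradiction.

Unsatisfiable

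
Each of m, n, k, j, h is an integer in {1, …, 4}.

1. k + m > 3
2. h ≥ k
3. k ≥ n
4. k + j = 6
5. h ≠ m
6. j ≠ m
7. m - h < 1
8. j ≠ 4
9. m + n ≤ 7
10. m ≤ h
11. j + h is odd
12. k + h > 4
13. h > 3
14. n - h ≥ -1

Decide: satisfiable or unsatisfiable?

Take m = 2, n = 3, k = 3, j = 3, h = 4. Then constraint 1: k + m = 5; constraint 4: k + j = 6, and every other listed constraint is also met.

Satisfiable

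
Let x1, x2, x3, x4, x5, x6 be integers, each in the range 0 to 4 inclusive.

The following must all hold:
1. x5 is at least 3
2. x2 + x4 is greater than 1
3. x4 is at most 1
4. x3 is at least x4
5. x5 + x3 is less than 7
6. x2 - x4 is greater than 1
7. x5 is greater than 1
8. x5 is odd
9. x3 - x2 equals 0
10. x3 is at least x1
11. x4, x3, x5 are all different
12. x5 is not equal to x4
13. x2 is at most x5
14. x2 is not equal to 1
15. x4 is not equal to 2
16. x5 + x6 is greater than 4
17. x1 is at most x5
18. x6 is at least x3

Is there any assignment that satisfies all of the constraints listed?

Setting (x1, x2, x3, x4, x5, x6) = (2, 2, 2, 0, 3, 2) satisfies everything: constraint 2: x2 + x4 = 2; constraint 5: x5 + x3 = 5, and the others follow.

Satisfiable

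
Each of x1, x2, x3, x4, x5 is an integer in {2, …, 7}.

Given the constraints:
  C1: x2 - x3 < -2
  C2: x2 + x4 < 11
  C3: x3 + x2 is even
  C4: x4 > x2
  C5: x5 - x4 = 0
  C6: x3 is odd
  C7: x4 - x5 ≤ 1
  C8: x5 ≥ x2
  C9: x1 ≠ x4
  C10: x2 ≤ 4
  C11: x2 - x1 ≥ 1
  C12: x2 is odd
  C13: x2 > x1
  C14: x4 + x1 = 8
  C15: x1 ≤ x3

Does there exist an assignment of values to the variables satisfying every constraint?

Satisfiable

One satisfying assignment is x1 = 2, x2 = 3, x3 = 7, x4 = 6, x5 = 6.
For the less obvious constraints — constraint 1: x2 - x3 = -4; constraint 2: x2 + x4 = 9; constraint 5: x5 - x4 = 0 — and the others hold by inspection.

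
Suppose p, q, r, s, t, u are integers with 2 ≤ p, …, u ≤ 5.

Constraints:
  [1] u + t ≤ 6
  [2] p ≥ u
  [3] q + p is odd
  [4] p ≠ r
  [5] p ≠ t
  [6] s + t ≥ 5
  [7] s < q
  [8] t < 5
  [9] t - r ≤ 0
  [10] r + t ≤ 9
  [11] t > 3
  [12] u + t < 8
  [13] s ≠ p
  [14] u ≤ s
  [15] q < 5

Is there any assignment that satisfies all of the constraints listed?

Try p = 5, q = 4, r = 4, s = 2, t = 4, u = 2.
Check constraint 1: u + t = 6; constraint 6: s + t = 6; constraint 9: t - r = 0. The remaining constraints are straightforward to verify.

Satisfiable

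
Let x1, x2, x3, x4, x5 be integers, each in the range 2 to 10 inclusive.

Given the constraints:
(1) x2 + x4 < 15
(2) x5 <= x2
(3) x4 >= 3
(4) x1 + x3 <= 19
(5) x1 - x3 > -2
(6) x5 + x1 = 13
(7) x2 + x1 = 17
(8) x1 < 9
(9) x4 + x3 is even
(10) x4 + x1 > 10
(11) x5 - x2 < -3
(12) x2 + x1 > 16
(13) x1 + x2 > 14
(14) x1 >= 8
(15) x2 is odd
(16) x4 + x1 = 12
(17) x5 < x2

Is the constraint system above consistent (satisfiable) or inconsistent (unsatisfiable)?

Satisfiable

One satisfying assignment is x1 = 8, x2 = 9, x3 = 8, x4 = 4, x5 = 5.
For the less obvious constraints — constraint 1: x2 + x4 = 13; constraint 4: x1 + x3 = 16 — and the others hold by inspection.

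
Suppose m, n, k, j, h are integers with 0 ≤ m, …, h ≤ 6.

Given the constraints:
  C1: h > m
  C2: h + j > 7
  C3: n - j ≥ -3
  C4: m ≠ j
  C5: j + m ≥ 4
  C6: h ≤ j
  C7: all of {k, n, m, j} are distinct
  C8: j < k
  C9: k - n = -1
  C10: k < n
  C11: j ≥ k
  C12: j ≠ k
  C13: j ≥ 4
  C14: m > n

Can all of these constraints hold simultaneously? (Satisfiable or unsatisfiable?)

Unsatisfiable

Constraints 1, 6, 8, 10, and 14 give n < m, m < h, h ≤ j, j < k, k < n. Chaining: n < m < h ≤ j < k < n, which forces n < n — impossible.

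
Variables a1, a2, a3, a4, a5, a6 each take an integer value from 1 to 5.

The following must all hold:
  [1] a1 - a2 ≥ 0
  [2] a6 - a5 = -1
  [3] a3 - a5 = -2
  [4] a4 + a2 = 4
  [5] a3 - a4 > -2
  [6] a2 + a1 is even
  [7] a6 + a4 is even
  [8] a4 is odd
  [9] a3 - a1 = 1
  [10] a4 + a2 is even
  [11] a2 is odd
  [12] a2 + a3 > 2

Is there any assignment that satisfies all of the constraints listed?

The assignment a1 = 1, a2 = 1, a3 = 2, a4 = 3, a5 = 4, a6 = 3 works:
  constraint 1 holds since a1 - a2 = 0.
  constraint 2 holds since a6 - a5 = -1.
  constraint 3 holds since a3 - a5 = -2.
The rest check out directly.

Satisfiable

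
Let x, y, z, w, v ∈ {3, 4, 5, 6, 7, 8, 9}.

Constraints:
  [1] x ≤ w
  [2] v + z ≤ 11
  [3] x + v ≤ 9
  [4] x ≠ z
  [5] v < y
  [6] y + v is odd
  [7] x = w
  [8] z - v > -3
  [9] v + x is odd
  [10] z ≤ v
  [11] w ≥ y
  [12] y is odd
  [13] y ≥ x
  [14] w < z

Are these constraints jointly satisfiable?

Constraints 5, 10, 11, and 14 give z ≤ v, v < y, y ≤ w, w < z. Chaining: z ≤ v < y ≤ w < z, which forces z < z — impossible.

Unsatisfiable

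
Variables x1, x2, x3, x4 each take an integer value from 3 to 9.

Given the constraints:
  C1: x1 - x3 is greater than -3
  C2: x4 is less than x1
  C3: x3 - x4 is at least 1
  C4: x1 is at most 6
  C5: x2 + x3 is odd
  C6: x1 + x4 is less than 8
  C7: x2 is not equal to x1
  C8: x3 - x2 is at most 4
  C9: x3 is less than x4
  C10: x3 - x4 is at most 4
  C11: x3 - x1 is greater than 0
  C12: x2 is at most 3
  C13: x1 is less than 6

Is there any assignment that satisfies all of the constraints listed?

Constraints 2, 9, and 11 give x3 < x4, x4 < x1, x1 < x3. Chaining: x3 < x4 < x1 < x3, which forces x3 < x3 — impossible.

Unsatisfiable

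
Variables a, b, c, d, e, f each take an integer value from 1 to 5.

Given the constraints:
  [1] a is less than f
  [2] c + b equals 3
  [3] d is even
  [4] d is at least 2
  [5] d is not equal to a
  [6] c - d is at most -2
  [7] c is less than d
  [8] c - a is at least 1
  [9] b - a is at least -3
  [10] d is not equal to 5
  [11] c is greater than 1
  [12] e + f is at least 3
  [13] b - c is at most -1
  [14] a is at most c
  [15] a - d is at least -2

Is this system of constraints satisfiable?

Unsatisfiable

Constraints 6, 8, and 15 give c − a ≥ 1, a − d ≥ -2, d − c ≥ 2.
Adding all 3 inequalities: the left sides telescope to 0, and the right sides sum to 1 + (-2) + 2 = 1. So 0 ≥ 1, which is false.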